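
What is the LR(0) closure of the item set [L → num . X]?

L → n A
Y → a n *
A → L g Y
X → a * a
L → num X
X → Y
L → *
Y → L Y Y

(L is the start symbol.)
{ [L → . *], [L → . n A], [L → . num X], [L → num . X], [X → . Y], [X → . a * a], [Y → . L Y Y], [Y → . a n *] }

Start with: [L → num . X]
  [L → num . X] has the dot before X: add [X → . a * a], [X → . Y]
  [X → . Y] has the dot before Y: add [Y → . a n *], [Y → . L Y Y]
  [Y → . L Y Y] has the dot before L: add [L → . n A], [L → . num X], [L → . *]
No further items can be added.

CLOSURE = { [L → . *], [L → . n A], [L → . num X], [L → num . X], [X → . Y], [X → . a * a], [Y → . L Y Y], [Y → . a n *] }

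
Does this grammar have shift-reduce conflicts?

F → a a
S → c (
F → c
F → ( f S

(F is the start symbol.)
No shift-reduce conflicts

A shift-reduce conflict occurs when an LR(0) state has both:
  - a complete (reduce) item [A → α .] (dot at the end), and
  - a shift item [B → β . c γ] (dot before a terminal).

Augment with F' → F and build the canonical LR(0) collection (I0 = CLOSURE({[F' → . F]}), then GOTO on every symbol after a dot until no new states appear). It has 10 states:
  I0: { [F → . ( f S], [F → . a a], [F → . c], [F' → . F] }  — shift
  I1: { [F → ( . f S] }  — shift
  I2: { [F' → F .] }  — accept
  I3: { [F → a . a] }  — shift
  I4: { [F → c .] }  — reduce
  I5: { [F → a a .] }  — reduce
  I6: { [F → ( f . S], [S → . c (] }  — shift
  I7: { [F → ( f S .] }  — reduce
  I8: { [S → c . (] }  — shift
  I9: { [S → c ( .] }  — reduce

No state contains both a complete item and a shift item.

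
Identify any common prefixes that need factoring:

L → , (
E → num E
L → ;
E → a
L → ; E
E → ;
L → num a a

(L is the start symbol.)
Yes, L has productions with common prefix ';'

Left-factoring is needed when two productions for the same non-terminal
share a common prefix on the right-hand side.

Productions for L:
  L → , (
  L → ;
  L → ; E
  L → num a a
Productions for E:
  E → num E
  E → a
  E → ;

Found common prefix ';' in productions for L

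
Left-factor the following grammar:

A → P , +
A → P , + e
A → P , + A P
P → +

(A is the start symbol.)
A → P , + A'
A' → ε
A' → e
A' → A P
P → +

Left-factoring transforms A → αβ₁ | αβ₂ into A → αA' and A' → β₁ | β₂
(α is the longest common prefix among the alternatives). Repeat until
no nonterminal has two alternatives with a common prefix.

Round 1: A has alternatives sharing prefix 'P , +'. Introduce A': A → P , + A'
  Add: A' → ε
  Add: A' → e
  Add: A' → A P

No remaining common prefixes — done.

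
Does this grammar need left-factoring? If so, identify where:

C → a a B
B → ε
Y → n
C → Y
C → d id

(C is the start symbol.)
Left-factoring is needed when two productions for the same non-terminal
share a common prefix on the right-hand side.

Productions for C:
  C → a a B
  C → Y
  C → d id

No common prefixes found.

Answer: No, left-factoring is not needed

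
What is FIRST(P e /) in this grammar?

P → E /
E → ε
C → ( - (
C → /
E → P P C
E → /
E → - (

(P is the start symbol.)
{ '-', '/' }

FIRST sets of the non-terminals involved (from the grammar, by fixed-point iteration):
  FIRST(P) = { '-', '/' }

To compute FIRST(P e /), process the symbols left to right:
Symbol P is a non-terminal. Add FIRST(P) \ {ε} = { '-', '/' }
P is not nullable (ε ∉ FIRST(P)), so stop here.
FIRST(P e /) = { '-', '/' }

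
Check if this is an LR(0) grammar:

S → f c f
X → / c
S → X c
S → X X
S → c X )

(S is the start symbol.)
Yes, the grammar is LR(0)

A grammar is LR(0) if no state in the canonical LR(0) collection has:
  - both a shift item (dot before a terminal) and a complete item (shift-reduce conflict), or
  - two or more complete items (reduce-reduce conflict; the accept item [S' → S .] counts as a complete item here).

Augment with S' → S and build the canonical LR(0) collection (I0 = CLOSURE({[S' → . S]}), then GOTO on every symbol after a dot until no new states appear). It has 13 states:
  I0: { [S → . X X], [S → . X c], [S → . c X )], [S → . f c f], [S' → . S], [X → . / c] }  — shift
  I1: { [X → / . c] }  — shift
  I2: { [S' → S .] }  — accept
  I3: { [S → X . X], [S → X . c], [X → . / c] }  — shift
  I4: { [S → c . X )], [X → . / c] }  — shift
  I5: { [S → f . c f] }  — shift
  I6: { [S → f c . f] }  — shift
  I7: { [S → f c f .] }  — reduce
  I8: { [S → c X . )] }  — shift
  I9: { [S → c X ) .] }  — reduce
  I10: { [S → X X .] }  — reduce
  I11: { [S → X c .] }  — reduce
  I12: { [X → / c .] }  — reduce

Every state is either a pure shift/goto state or contains exactly one complete item and nothing to shift — no conflicts. The grammar is LR(0).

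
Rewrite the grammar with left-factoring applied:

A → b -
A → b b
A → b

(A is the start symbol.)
A → b A'
A' → -
A' → b
A' → ε

Left-factoring transforms A → αβ₁ | αβ₂ into A → αA' and A' → β₁ | β₂
(α is the longest common prefix among the alternatives). Repeat until
no nonterminal has two alternatives with a common prefix.

Round 1: A has alternatives sharing prefix 'b'. Introduce A': A → b A'
  Add: A' → -
  Add: A' → b
  Add: A' → ε

No remaining common prefixes — done.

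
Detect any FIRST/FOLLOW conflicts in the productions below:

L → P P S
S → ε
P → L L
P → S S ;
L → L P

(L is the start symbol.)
No FIRST/FOLLOW conflicts.

A FIRST/FOLLOW conflict occurs when a non-terminal N has a nullable alternative N → β (β ⇒* ε) and another alternative N → α with FIRST(α) ∩ FOLLOW(N) ≠ ∅: on such a lookahead the parser cannot decide between expanding α and letting N vanish via β.

Nullable non-terminals: S.
S has a nullable alternative but only one production, so nothing to check.

L, P have no nullable alternative, so no FIRST/FOLLOW check is needed there.

No FIRST/FOLLOW conflicts found.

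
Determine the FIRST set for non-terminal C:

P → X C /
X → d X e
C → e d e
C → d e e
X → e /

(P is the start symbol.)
To compute FIRST(C), examine every production with C on the left-hand side, reading each right-hand side left to right until a non-nullable symbol is reached.

From C → e d e:
  - e is a terminal: add 'e' and stop
From C → d e e:
  - d is a terminal: add 'd' and stop

Collecting: FIRST(C) = { 'd', 'e' }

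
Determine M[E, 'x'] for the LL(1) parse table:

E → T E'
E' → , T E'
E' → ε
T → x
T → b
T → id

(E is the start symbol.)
To find M[E, 'x'], we find productions for E where 'x' is in the predict set (PREDICT(N → α) = (FIRST(α) \ {ε}) ∪ (FOLLOW(N) if α ⇒* ε)).

Relevant sets:
  FIRST(T) = { 'b', 'id', 'x' }

E → T E': PREDICT = { 'b', 'id', 'x' }
  'x' is in predict set, so this production goes in M[E, 'x']

M[E, 'x'] = E → T E'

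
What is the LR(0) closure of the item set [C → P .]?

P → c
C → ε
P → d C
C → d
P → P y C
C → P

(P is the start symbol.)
Start with: [C → P .]
The dot is at the end, so nothing is added.

CLOSURE = { [C → P .] }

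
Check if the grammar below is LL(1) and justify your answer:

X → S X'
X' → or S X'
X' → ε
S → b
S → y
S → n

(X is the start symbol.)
Relevant sets:
  FOLLOW(X') = { $ }

For X':
  PREDICT(X' → or S X') = { 'or' }
  PREDICT(X' → ε) = { $ }
For S:
  PREDICT(S → b) = { 'b' }
  PREDICT(S → y) = { 'y' }
  PREDICT(S → n) = { 'n' }
X has a single production, so nothing to check there.

All predict sets are disjoint. The grammar IS LL(1).

Answer: Yes, the grammar is LL(1).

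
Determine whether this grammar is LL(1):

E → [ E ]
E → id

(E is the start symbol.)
Yes, the grammar is LL(1).

A grammar is LL(1) if for each non-terminal N with multiple productions, the predict sets of those productions are pairwise disjoint, where PREDICT(N → α) = (FIRST(α) \ {ε}) ∪ (FOLLOW(N) if α ⇒* ε).

For E:
  PREDICT(E → '[' E ']') = { '[' }
  PREDICT(E → id) = { 'id' }

All predict sets are disjoint. The grammar IS LL(1).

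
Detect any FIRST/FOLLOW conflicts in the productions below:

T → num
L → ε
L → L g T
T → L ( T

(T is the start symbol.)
A FIRST/FOLLOW conflict occurs when a non-terminal N has a nullable alternative N → β (β ⇒* ε) and another alternative N → α with FIRST(α) ∩ FOLLOW(N) ≠ ∅: on such a lookahead the parser cannot decide between expanding α and letting N vanish via β.

Nullable non-terminals: L.
FIRST sets used below: FIRST(L) = { 'g', ε }

L: nullable alternative(s) L → ε; FOLLOW(L) = { '(', 'g' }
  L → ε: FIRST \ {ε} = { } — this is the only nullable alternative, skip
  L → L g T: FIRST \ {ε} = { 'g' } — overlaps FOLLOW(L) on { 'g' }: CONFLICT

T has no nullable alternative, so no FIRST/FOLLOW check is needed there.

So the grammar has 1 FIRST/FOLLOW conflict (marked CONFLICT above).

Answer: Yes. L → L g T with FOLLOW(L) on { 'g' }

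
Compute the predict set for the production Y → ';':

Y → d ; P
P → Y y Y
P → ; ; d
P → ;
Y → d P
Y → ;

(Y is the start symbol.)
PREDICT(Y → ';') = (FIRST(RHS) \ {ε}) ∪ (FOLLOW(Y) if ε ∈ FIRST(RHS), i.e. RHS ⇒* ε)
FIRST(';') = { ';' }
ε ∉ FIRST(';'), so FOLLOW(Y) is not added.
PREDICT(Y → ';') = { ';' }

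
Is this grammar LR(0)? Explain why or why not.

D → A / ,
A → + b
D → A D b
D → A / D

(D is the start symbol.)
Yes, the grammar is LR(0)

Augment with D' → D and build the canonical LR(0) collection (I0 = CLOSURE({[D' → . D]}), then GOTO on every symbol after a dot until no new states appear). It has 10 states:
  I0: { [A → . + b], [D → . A / ,], [D → . A / D], [D → . A D b], [D' → . D] }  — shift
  I1: { [A → + . b] }  — shift
  I2: { [A → . + b], [D → . A / ,], [D → . A / D], [D → . A D b], [D → A . / ,], [D → A . / D], [D → A . D b] }  — shift
  I3: { [D' → D .] }  — accept
  I4: { [A → . + b], [D → . A / ,], [D → . A / D], [D → . A D b], [D → A / . ,], [D → A / . D] }  — shift
  I5: { [D → A D . b] }  — shift
  I6: { [D → A D b .] }  — reduce
  I7: { [D → A / , .] }  — reduce
  I8: { [D → A / D .] }  — reduce
  I9: { [A → + b .] }  — reduce

Every state is either a pure shift/goto state or contains exactly one complete item and nothing to shift — no conflicts. The grammar is LR(0).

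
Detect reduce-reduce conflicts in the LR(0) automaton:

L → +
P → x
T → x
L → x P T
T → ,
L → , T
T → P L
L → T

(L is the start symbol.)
Augment with L' → L and build the canonical LR(0) collection (I0 = CLOSURE({[L' → . L]}), then GOTO on every symbol after a dot until no new states appear). It has 14 states:
  I0: { [L → . +], [L → . , T], [L → . T], [L → . x P T], [L' → . L], [P → . x], [T → . ,], [T → . P L], [T → . x] }  — shift
  I1: { [L → + .] }  — reduce
  I2: { [L → , . T], [P → . x], [T → , .], [T → . ,], [T → . P L], [T → . x] }  — shift, reduce
  I3: { [L' → L .] }  — accept
  I4: { [L → . +], [L → . , T], [L → . T], [L → . x P T], [P → . x], [T → . ,], [T → . P L], [T → . x], [T → P . L] }  — shift
  I5: { [L → T .] }  — reduce
  I6: { [L → x . P T], [P → . x], [P → x .], [T → x .] }  — shift, 2 reduces
  I7: { [L → x P . T], [P → . x], [T → . ,], [T → . P L], [T → . x] }  — shift
  I8: { [P → x .] }  — reduce
  I9: { [T → , .] }  — reduce
  I10: { [L → x P T .] }  — reduce
  I11: { [P → x .], [T → x .] }  — 2 reduces
  I12: { [T → P L .] }  — reduce
  I13: { [L → , T .] }  — reduce

I6 contains complete items [P → x .], [T → x .] — reduce-reduce conflict.
I11 contains complete items [P → x .], [T → x .] — reduce-reduce conflict.

Answer: Yes — I6: [P → x .] vs [T → x .]; I11: [P → x .] vs [T → x .]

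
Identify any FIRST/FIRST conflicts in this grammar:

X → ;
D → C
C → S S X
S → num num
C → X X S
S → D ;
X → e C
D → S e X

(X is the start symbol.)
FIRST sets of the non-terminals at (or reachable through a nullable prefix from) the front of some alternative:
  FIRST(C) = { ';', 'e', 'num' }
  FIRST(S) = { ';', 'e', 'num' }
  FIRST(X) = { ';', 'e' }
  FIRST(D) = { ';', 'e', 'num' }

Productions for X:
  X → ;: FIRST = { ';' }
  X → e C: FIRST = { 'e' }
Productions for D:
  D → C: FIRST = { ';', 'e', 'num' }
  D → S e X: FIRST = { ';', 'e', 'num' }
Productions for C:
  C → S S X: FIRST = { ';', 'e', 'num' }
  C → X X S: FIRST = { ';', 'e' }
Productions for S:
  S → num num: FIRST = { 'num' }
  S → D ;: FIRST = { ';', 'e', 'num' }

Conflict for D: D → C and D → S e X
  Overlap: { ';', 'e', 'num' }
Conflict for C: C → S S X and C → X X S
  Overlap: { ';', 'e' }
Conflict for S: S → num num and S → D ;
  Overlap: { 'num' }

Answer: Yes. D → C / D → S e X on { ';', 'e', 'num' }; C → S S X / C → X X S on { ';', 'e' }; S → num num / S → D ';' on { 'num' }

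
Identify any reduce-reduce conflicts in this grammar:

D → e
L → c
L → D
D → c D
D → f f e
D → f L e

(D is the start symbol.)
Yes — I9: [D → e .] vs [D → f f e .]

A reduce-reduce conflict occurs when an LR(0) state has two complete items [A → α .] and [B → β .] — both call for a reduction, and with no lookahead the parser cannot choose between them.

Augment with D' → D and build the canonical LR(0) collection (I0 = CLOSURE({[D' → . D]}), then GOTO on every symbol after a dot until no new states appear). It has 12 states:
  I0: { [D → . c D], [D → . e], [D → . f L e], [D → . f f e], [D' → . D] }  — shift
  I1: { [D' → D .] }  — accept
  I2: { [D → . c D], [D → . e], [D → . f L e], [D → . f f e], [D → c . D] }  — shift
  I3: { [D → e .] }  — reduce
  I4: { [D → . c D], [D → . e], [D → . f L e], [D → . f f e], [D → f . L e], [D → f . f e], [L → . D], [L → . c] }  — shift
  I5: { [L → D .] }  — reduce
  I6: { [D → f L . e] }  — shift
  I7: { [D → . c D], [D → . e], [D → . f L e], [D → . f f e], [D → c . D], [L → c .] }  — shift, reduce
  I8: { [D → . c D], [D → . e], [D → . f L e], [D → . f f e], [D → f . L e], [D → f . f e], [D → f f . e], [L → . D], [L → . c] }  — shift
  I9: { [D → e .], [D → f f e .] }  — 2 reduces
  I10: { [D → c D .] }  — reduce
  I11: { [D → f L e .] }  — reduce

I9 contains complete items [D → e .], [D → f f e .] — reduce-reduce conflict.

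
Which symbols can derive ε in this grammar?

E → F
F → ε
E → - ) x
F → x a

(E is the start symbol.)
A non-terminal is nullable if it can derive ε (the empty string): either it has an ε-production, or it has a production whose right-hand side consists entirely of nullable non-terminals.

ε-productions: F → ε
So F is immediately nullable.
E → F: every symbol on the right is nullable, so E is nullable too.
Every non-terminal is now nullable.
Nullable = { 'E', 'F' }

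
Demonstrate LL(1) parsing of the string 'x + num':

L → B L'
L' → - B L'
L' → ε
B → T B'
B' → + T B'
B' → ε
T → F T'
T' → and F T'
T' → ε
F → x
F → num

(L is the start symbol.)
LL(1) parsing maintains a stack (initially the start symbol over $) and the input. At each step: if the stack top is a terminal, match it against the current input token; if it is a non-terminal N, replace it with the RHS of M[N, lookahead] (the unique production whose predict set contains the lookahead).

Stack is shown with the top on the left.

Stack           Input      Action
---------------------------------
L $             x + num $  output L → B L'
B L' $          x + num $  output B → T B'
T B' L' $       x + num $  output T → F T'
F T' B' L' $    x + num $  output F → x
x T' B' L' $    x + num $  match 'x'
T' B' L' $      + num $    output T' → ε
B' L' $         + num $    output B' → + T B'
+ T B' L' $     + num $    match '+'
T B' L' $       num $      output T → F T'
F T' B' L' $    num $      output F → num
num T' B' L' $  num $      match 'num'
T' B' L' $      $          output T' → ε
B' L' $         $          output B' → ε
L' $            $          output L' → ε
$               $          accept

The string is accepted.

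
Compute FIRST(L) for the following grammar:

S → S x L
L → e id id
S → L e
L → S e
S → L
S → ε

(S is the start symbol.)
{ 'e', 'x' }

To compute FIRST(L), examine every production with L on the left-hand side, reading each right-hand side left to right until a non-nullable symbol is reached.

FIRST sets of the other non-terminals involved (by the same procedure, iterated to a fixed point):
  FIRST(S) = { 'e', 'x', ε }

From L → e id id:
  - e is a terminal: add 'e' and stop
From L → S e:
  - S is a non-terminal: add FIRST(S) \ {ε} = { 'e', 'x' }
    S is nullable, so continue to the next symbol
  - e is a terminal: add 'e' and stop

Collecting: FIRST(L) = { 'e', 'x' }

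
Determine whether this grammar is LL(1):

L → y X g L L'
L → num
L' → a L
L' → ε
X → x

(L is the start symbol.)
No. Predict set conflict for L': { 'a' }

A grammar is LL(1) if for each non-terminal N with multiple productions, the predict sets of those productions are pairwise disjoint, where PREDICT(N → α) = (FIRST(α) \ {ε}) ∪ (FOLLOW(N) if α ⇒* ε).

Relevant sets:
  FOLLOW(L') = { $, 'a' }

For L:
  PREDICT(L → y X g L L') = { 'y' }
  PREDICT(L → num) = { 'num' }
For L':
  PREDICT(L' → a L) = { 'a' }
  PREDICT(L' → ε) = { $, 'a' }
X has a single production, so nothing to check there.

Conflict found: Predict set conflict for L': { 'a' }
The grammar is NOT LL(1).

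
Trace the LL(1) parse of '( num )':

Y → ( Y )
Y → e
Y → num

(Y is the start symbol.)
LL(1) parsing maintains a stack (initially the start symbol over $) and the input. At each step: if the stack top is a terminal, match it against the current input token; if it is a non-terminal N, replace it with the RHS of M[N, lookahead] (the unique production whose predict set contains the lookahead).

Stack is shown with the top on the left.

Stack    Input      Action
--------------------------
Y $      ( num ) $  output Y → ( Y )
( Y ) $  ( num ) $  match '('
Y ) $    num ) $    output Y → num
num ) $  num ) $    match 'num'
) $      ) $        match ')'
$        $          accept

The string is accepted.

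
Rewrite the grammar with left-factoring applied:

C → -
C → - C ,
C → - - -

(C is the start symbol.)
Left-factoring transforms A → αβ₁ | αβ₂ into A → αA' and A' → β₁ | β₂
(α is the longest common prefix among the alternatives). Repeat until
no nonterminal has two alternatives with a common prefix.

Round 1: C has alternatives sharing prefix '-'. Introduce C': C → - C'
  Add: C' → ε
  Add: C' → C ,
  Add: C' → - -

No remaining common prefixes — done.

Resulting grammar:
C → - C'
C' → ε
C' → C ,
C' → - -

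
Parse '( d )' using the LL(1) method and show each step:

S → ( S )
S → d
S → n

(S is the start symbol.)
LL(1) parsing maintains a stack (initially the start symbol over $) and the input. At each step: if the stack top is a terminal, match it against the current input token; if it is a non-terminal N, replace it with the RHS of M[N, lookahead] (the unique production whose predict set contains the lookahead).

Stack is shown with the top on the left.

Stack    Input    Action
------------------------
S $      ( d ) $  output S → ( S )
( S ) $  ( d ) $  match '('
S ) $    d ) $    output S → d
d ) $    d ) $    match 'd'
) $      ) $      match ')'
$        $        accept

The string is accepted.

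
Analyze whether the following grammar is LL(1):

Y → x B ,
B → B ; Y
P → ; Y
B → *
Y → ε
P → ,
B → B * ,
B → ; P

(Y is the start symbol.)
No. Predict set conflict for B: { '*' }

Relevant sets:
  FIRST(B) = { '*', ';' }
  FOLLOW(Y) = { $, '*', ',', ';' }

For Y:
  PREDICT(Y → x B ',') = { 'x' }
  PREDICT(Y → ε) = { $, '*', ',', ';' }
For B:
  PREDICT(B → B ';' Y) = { '*', ';' }
  PREDICT(B → '*') = { '*' }
  PREDICT(B → B '*' ',') = { '*', ';' }
  PREDICT(B → ';' P) = { ';' }
For P:
  PREDICT(P → ';' Y) = { ';' }
  PREDICT(P → ',') = { ',' }

Conflict found: Predict set conflict for B: { '*' }
The grammar is NOT LL(1).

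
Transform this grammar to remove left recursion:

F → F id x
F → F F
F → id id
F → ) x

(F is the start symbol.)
F → id id F'
F → ) x F'
F' → id x F'
F' → F F'
F' → ε

F is directly left-recursive. The standard transformation for
  A → A α₁ | ... | A α_m | β₁ | ... | β_n
is
  A  → β₁ A' | ... | β_n A'
  A' → α₁ A' | ... | α_m A' | ε

F → id id becomes F → id id F'
F → ) x becomes F → ) x F'
F → F id x becomes F' → id x F'
F → F F becomes F' → F F'
Add F' → ε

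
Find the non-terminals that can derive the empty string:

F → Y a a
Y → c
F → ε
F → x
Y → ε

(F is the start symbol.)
A non-terminal is nullable if it can derive ε (the empty string): either it has an ε-production, or it has a production whose right-hand side consists entirely of nullable non-terminals.

ε-productions: F → ε, Y → ε
So F, Y are immediately nullable.
Every non-terminal is now nullable.
Nullable = { 'F', 'Y' }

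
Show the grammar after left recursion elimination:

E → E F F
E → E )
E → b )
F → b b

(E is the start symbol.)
E is directly left-recursive. The standard transformation for
  A → A α₁ | ... | A α_m | β₁ | ... | β_n
is
  A  → β₁ A' | ... | β_n A'
  A' → α₁ A' | ... | α_m A' | ε

E → b ) becomes E → b ) E'
E → E F F becomes E' → F F E'
E → E ) becomes E' → ) E'
Add E' → ε

Productions for other non-terminals are unchanged:
  F → b b

Resulting grammar:
E → b ) E'
E' → F F E'
E' → ) E'
E' → ε
F → b b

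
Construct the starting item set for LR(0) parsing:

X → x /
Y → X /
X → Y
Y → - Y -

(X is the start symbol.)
First, augment the grammar with X' → X
I₀ = CLOSURE({ [X' → . X] }):
  [X' → . X] has the dot before X: add [X → . x /], [X → . Y]
  [X → . Y] has the dot before Y: add [Y → . X /], [Y → . - Y -]
No further items can be added.

I₀ = { [X → . Y], [X → . x /], [X' → . X], [Y → . - Y -], [Y → . X /] }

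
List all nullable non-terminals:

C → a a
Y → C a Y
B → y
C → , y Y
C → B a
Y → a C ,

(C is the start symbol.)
There are no ε-productions, so no non-terminal can derive ε.
No non-terminals are nullable.

Answer: None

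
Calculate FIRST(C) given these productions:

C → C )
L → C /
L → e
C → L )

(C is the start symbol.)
To compute FIRST(C), examine every production with C on the left-hand side, reading each right-hand side left to right until a non-nullable symbol is reached.

FIRST sets of the other non-terminals involved (by the same procedure, iterated to a fixed point):
  FIRST(L) = { 'e' }

From C → C ):
  - C is the symbol being defined: contributes nothing new
    C is not nullable, so stop
From C → L ):
  - L is a non-terminal: add FIRST(L) \ {ε} = { 'e' }
    L is not nullable, so stop

Collecting: FIRST(C) = { 'e' }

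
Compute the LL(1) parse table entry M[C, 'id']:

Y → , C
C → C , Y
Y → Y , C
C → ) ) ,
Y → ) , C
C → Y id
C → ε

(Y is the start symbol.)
C → ε

To find M[C, 'id'], we find productions for C where 'id' is in the predict set (PREDICT(N → α) = (FIRST(α) \ {ε}) ∪ (FOLLOW(N) if α ⇒* ε)).

Relevant sets:
  FIRST(C) = { ')', ',', ε }
  FIRST(Y) = { ')', ',' }
  FOLLOW(C) = { $, ',', 'id' }

C → C , Y: PREDICT = { ')', ',' }
C → ) ) ,: PREDICT = { ')' }
C → Y id: PREDICT = { ')', ',' }
C → ε: PREDICT = { $, ',', 'id' }
  'id' is in predict set, so this production goes in M[C, 'id']

M[C, 'id'] = C → ε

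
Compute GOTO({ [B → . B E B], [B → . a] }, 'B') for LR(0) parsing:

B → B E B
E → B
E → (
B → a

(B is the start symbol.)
GOTO(I, 'B') = CLOSURE({ [A → αX.β] : [A → α.Xβ] ∈ I, X = 'B' })

Items with dot before 'B', with the dot advanced:
  [B → . B E B] → [B → B . E B]
Closure of the advanced items:
  [B → B . E B] has the dot before E: add [E → . B], [E → . (]
  [E → . B] has the dot before B: add [B → . B E B], [B → . a]

GOTO = { [B → . B E B], [B → . a], [B → B . E B], [E → . (], [E → . B] }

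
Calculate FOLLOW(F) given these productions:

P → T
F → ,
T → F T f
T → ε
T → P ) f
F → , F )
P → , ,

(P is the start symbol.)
{ ')', ',', 'f' }

In T → F T f: F is followed by T f, add FIRST(T f) \ {ε} = { ')', ',', 'f' }
In F → , F ): F is followed by ')', add FIRST(')') \ {ε} = { ')' }

Taking the union: FOLLOW(F) = { ')', ',', 'f' }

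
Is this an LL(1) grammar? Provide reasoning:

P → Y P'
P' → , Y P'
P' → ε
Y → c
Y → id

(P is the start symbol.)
A grammar is LL(1) if for each non-terminal N with multiple productions, the predict sets of those productions are pairwise disjoint, where PREDICT(N → α) = (FIRST(α) \ {ε}) ∪ (FOLLOW(N) if α ⇒* ε).

Relevant sets:
  FOLLOW(P') = { $ }

For P':
  PREDICT(P' → ',' Y P') = { ',' }
  PREDICT(P' → ε) = { $ }
For Y:
  PREDICT(Y → c) = { 'c' }
  PREDICT(Y → id) = { 'id' }
P has a single production, so nothing to check there.

All predict sets are disjoint. The grammar IS LL(1).

Answer: Yes, the grammar is LL(1).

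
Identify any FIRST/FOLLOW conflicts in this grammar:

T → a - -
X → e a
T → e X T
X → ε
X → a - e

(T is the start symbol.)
A FIRST/FOLLOW conflict occurs when a non-terminal N has a nullable alternative N → β (β ⇒* ε) and another alternative N → α with FIRST(α) ∩ FOLLOW(N) ≠ ∅: on such a lookahead the parser cannot decide between expanding α and letting N vanish via β.

Nullable non-terminals: X.

X: nullable alternative(s) X → ε; FOLLOW(X) = { 'a', 'e' }
  X → e a: FIRST \ {ε} = { 'e' } — overlaps FOLLOW(X) on { 'e' }: CONFLICT
  X → ε: FIRST \ {ε} = { } — this is the only nullable alternative, skip
  X → a - e: FIRST \ {ε} = { 'a' } — overlaps FOLLOW(X) on { 'a' }: CONFLICT

T has no nullable alternative, so no FIRST/FOLLOW check is needed there.

So the grammar has 2 FIRST/FOLLOW conflicts (marked CONFLICT above).

Answer: Yes. X → e a with FOLLOW(X) on { 'e' }; X → a '-' e with FOLLOW(X) on { 'a' }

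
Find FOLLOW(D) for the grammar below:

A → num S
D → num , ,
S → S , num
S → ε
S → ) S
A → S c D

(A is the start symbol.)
{ $ }

To compute FOLLOW(D), find every occurrence of D on a right-hand side N → α D β: add FIRST(β) \ {ε}, and if β is empty or nullable also add FOLLOW(N). Iterate to a fixed point.

In A → S c D: D is at the end, add FOLLOW(A)

The FOLLOW sets referred to above (computed the same way, to a fixed point):
  FOLLOW(A) = { $ }

Taking the union: FOLLOW(D) = { $ }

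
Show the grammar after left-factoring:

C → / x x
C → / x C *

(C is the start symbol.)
C → / x C'
C' → x
C' → C *

Left-factoring transforms A → αβ₁ | αβ₂ into A → αA' and A' → β₁ | β₂
(α is the longest common prefix among the alternatives). Repeat until
no nonterminal has two alternatives with a common prefix.

Round 1: C has alternatives sharing prefix '/ x'. Introduce C': C → / x C'
  Add: C' → x
  Add: C' → C *

No remaining common prefixes — done.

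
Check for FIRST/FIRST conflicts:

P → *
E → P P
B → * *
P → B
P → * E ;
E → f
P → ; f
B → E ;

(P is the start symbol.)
Yes. P → '*' / P → B on { '*' }; P → '*' / P → '*' E ';' on { '*' }; P → B / P → '*' E ';' on { '*' }; P → B / P → ';' f on { ';' }; E → P P / E → f on { 'f' }; B → '*' '*' / B → E ';' on { '*' }

A FIRST/FIRST conflict occurs when two productions N → α and N → β for the same non-terminal have FIRST(α) ∩ FIRST(β) ≠ ∅ (with ε ∈ FIRST of a nullable right-hand side, so two nullable alternatives also conflict).

FIRST sets of the non-terminals at (or reachable through a nullable prefix from) the front of some alternative:
  FIRST(B) = { '*', ';', 'f' }
  FIRST(P) = { '*', ';', 'f' }
  FIRST(E) = { '*', ';', 'f' }

Productions for P:
  P → *: FIRST = { '*' }
  P → B: FIRST = { '*', ';', 'f' }
  P → * E ;: FIRST = { '*' }
  P → ; f: FIRST = { ';' }
Productions for E:
  E → P P: FIRST = { '*', ';', 'f' }
  E → f: FIRST = { 'f' }
Productions for B:
  B → * *: FIRST = { '*' }
  B → E ;: FIRST = { '*', ';', 'f' }

Conflict for P: P → * and P → B
  Overlap: { '*' }
Conflict for P: P → * and P → * E ;
  Overlap: { '*' }
Conflict for P: P → B and P → * E ;
  Overlap: { '*' }
Conflict for P: P → B and P → ; f
  Overlap: { ';' }
Conflict for E: E → P P and E → f
  Overlap: { 'f' }
Conflict for B: B → * * and B → E ;
  Overlap: { '*' }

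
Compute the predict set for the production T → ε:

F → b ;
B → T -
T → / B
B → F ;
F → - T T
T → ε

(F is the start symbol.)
PREDICT(T → ε) = (FIRST(RHS) \ {ε}) ∪ (FOLLOW(T) if ε ∈ FIRST(RHS), i.e. RHS ⇒* ε)
The right-hand side is ε (FIRST(ε) = { ε }), so the predict set is FOLLOW(T) = { $, '-', '/', ';' }
PREDICT(T → ε) = { $, '-', '/', ';' }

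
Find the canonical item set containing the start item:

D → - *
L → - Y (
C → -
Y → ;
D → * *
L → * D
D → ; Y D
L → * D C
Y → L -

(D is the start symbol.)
{ [D → . * *], [D → . - *], [D → . ; Y D], [D' → . D] }

First, augment the grammar with D' → D
I₀ = CLOSURE({ [D' → . D] }):
  [D' → . D] has the dot before D: add [D → . - *], [D → . * *], [D → . ; Y D]
No further items can be added.

I₀ = { [D → . * *], [D → . - *], [D → . ; Y D], [D' → . D] }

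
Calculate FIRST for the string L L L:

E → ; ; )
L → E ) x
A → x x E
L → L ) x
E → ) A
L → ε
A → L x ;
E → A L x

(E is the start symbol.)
FIRST sets of the non-terminals involved (from the grammar, by fixed-point iteration):
  FIRST(L) = { ')', ';', 'x', ε }

To compute FIRST(L L L), process the symbols left to right:
Symbol L is a non-terminal. Add FIRST(L) \ {ε} = { ')', ';', 'x' }
L is nullable (ε ∈ FIRST(L)), continue to the next symbol.
Symbol L is a non-terminal. Add FIRST(L) \ {ε} = { ')', ';', 'x' }
L is nullable (ε ∈ FIRST(L)), continue to the next symbol.
Symbol L is a non-terminal. Add FIRST(L) \ {ε} = { ')', ';', 'x' }
L is nullable (ε ∈ FIRST(L)), continue to the next symbol.
All symbols are nullable, so ε is in the result.
FIRST(L L L) = { ')', ';', 'x', ε }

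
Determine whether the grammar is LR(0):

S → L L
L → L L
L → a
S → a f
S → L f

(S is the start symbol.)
Augment with S' → S and build the canonical LR(0) collection (I0 = CLOSURE({[S' → . S]}), then GOTO on every symbol after a dot until no new states appear). It has 9 states:
  I0: { [L → . L L], [L → . a], [S → . L L], [S → . L f], [S → . a f], [S' → . S] }  — shift
  I1: { [L → . L L], [L → . a], [L → L . L], [S → L . L], [S → L . f] }  — shift
  I2: { [S' → S .] }  — accept
  I3: { [L → a .], [S → a . f] }  — shift, reduce
  I4: { [S → a f .] }  — reduce
  I5: { [L → . L L], [L → . a], [L → L . L], [L → L L .], [S → L L .] }  — shift, 2 reduces
  I6: { [L → a .] }  — reduce
  I7: { [S → L f .] }  — reduce
  I8: { [L → . L L], [L → . a], [L → L . L], [L → L L .] }  — shift, reduce

Conflict in state I3:
  Shift-reduce conflict between [L → a .] and [S → a . f]
So the grammar is NOT LR(0).

Answer: No. Shift-reduce conflict between [L → a .] and [S → a . f]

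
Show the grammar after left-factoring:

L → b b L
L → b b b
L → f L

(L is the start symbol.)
Left-factoring transforms A → αβ₁ | αβ₂ into A → αA' and A' → β₁ | β₂
(α is the longest common prefix among the alternatives). Repeat until
no nonterminal has two alternatives with a common prefix.

Round 1: L has alternatives sharing prefix 'b b'. Introduce L': L → b b L'
  Add: L' → L
  Add: L' → b

No remaining common prefixes — done.

Resulting grammar:
L → b b L'
L' → L
L' → b
L → f L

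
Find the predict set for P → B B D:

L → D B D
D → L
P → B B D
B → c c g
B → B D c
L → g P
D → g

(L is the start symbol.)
PREDICT(P → B B D) = (FIRST(RHS) \ {ε}) ∪ (FOLLOW(P) if ε ∈ FIRST(RHS), i.e. RHS ⇒* ε)
FIRST(B) = { 'c' }
FIRST(B B D) = { 'c' }
ε ∉ FIRST(B B D), so FOLLOW(P) is not added.
PREDICT(P → B B D) = { 'c' }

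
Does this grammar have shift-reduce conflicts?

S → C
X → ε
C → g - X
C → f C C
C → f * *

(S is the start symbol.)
No shift-reduce conflicts

Augment with S' → S and build the canonical LR(0) collection (I0 = CLOSURE({[S' → . S]}), then GOTO on every symbol after a dot until no new states appear). It has 11 states:
  I0: { [C → . f * *], [C → . f C C], [C → . g - X], [S → . C], [S' → . S] }  — shift
  I1: { [S → C .] }  — reduce
  I2: { [S' → S .] }  — accept
  I3: { [C → . f * *], [C → . f C C], [C → . g - X], [C → f . * *], [C → f . C C] }  — shift
  I4: { [C → g . - X] }  — shift
  I5: { [C → g - . X], [X → .] }  — reduce
  I6: { [C → g - X .] }  — reduce
  I7: { [C → f * . *] }  — shift
  I8: { [C → . f * *], [C → . f C C], [C → . g - X], [C → f C . C] }  — shift
  I9: { [C → f C C .] }  — reduce
  I10: { [C → f * * .] }  — reduce

No state contains both a complete item and a shift item.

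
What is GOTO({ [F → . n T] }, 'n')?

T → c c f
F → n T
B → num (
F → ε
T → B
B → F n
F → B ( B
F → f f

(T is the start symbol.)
{ [B → . F n], [B → . num (], [F → . B ( B], [F → . f f], [F → . n T], [F → .], [F → n . T], [T → . B], [T → . c c f] }

GOTO(I, 'n') = CLOSURE({ [A → αX.β] : [A → α.Xβ] ∈ I, X = 'n' })

Items with dot before 'n', with the dot advanced:
  [F → . n T] → [F → n . T]
Closure of the advanced items:
  [F → n . T] has the dot before T: add [T → . c c f], [T → . B]
  [T → . B] has the dot before B: add [B → . num (], [B → . F n]
  [B → . F n] has the dot before F: add [F → . n T], [F → .], [F → . B ( B], [F → . f f]

GOTO = { [B → . F n], [B → . num (], [F → . B ( B], [F → . f f], [F → . n T], [F → .], [F → n . T], [T → . B], [T → . c c f] }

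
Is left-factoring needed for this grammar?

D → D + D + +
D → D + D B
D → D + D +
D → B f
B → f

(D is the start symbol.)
Left-factoring is needed when two productions for the same non-terminal
share a common prefix on the right-hand side.

Productions for D:
  D → D + D + +
  D → D + D B
  D → D + D +
  D → B f

Found common prefix 'D + D' in productions for D

Answer: Yes, D has productions with common prefix 'D + D'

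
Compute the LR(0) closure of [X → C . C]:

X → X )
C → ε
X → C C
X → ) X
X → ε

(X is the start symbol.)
To compute CLOSURE, for each item [A → α.Bβ] where B is a non-terminal, add [B → .γ] for all productions B → γ; repeat for the newly added items until nothing changes.

Start with: [X → C . C]
  [X → C . C] has the dot before C: add [C → .]
No further items can be added.

CLOSURE = { [C → .], [X → C . C] }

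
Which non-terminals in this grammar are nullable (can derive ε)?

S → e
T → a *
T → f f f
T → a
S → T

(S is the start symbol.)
A non-terminal is nullable if it can derive ε (the empty string): either it has an ε-production, or it has a production whose right-hand side consists entirely of nullable non-terminals.

There are no ε-productions, so no non-terminal can derive ε.
No non-terminals are nullable.

Answer: None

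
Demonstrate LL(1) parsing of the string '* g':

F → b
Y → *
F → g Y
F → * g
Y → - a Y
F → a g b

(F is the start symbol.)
Stack is shown with the top on the left.

Stack  Input  Action
--------------------
F $    * g $  output F → * g
* g $  * g $  match '*'
g $    g $    match 'g'
$      $      accept

The string is accepted.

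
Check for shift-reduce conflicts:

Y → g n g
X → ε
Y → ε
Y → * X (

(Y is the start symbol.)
Yes — I0: [Y → .] vs [Y → . * X (]

A shift-reduce conflict occurs when an LR(0) state has both:
  - a complete (reduce) item [A → α .] (dot at the end), and
  - a shift item [B → β . c γ] (dot before a terminal).

Augment with Y' → Y and build the canonical LR(0) collection (I0 = CLOSURE({[Y' → . Y]}), then GOTO on every symbol after a dot until no new states appear). It has 8 states:
  I0: { [Y → . * X (], [Y → . g n g], [Y → .], [Y' → . Y] }  — shift, reduce
  I1: { [X → .], [Y → * . X (] }  — reduce
  I2: { [Y' → Y .] }  — accept
  I3: { [Y → g . n g] }  — shift
  I4: { [Y → g n . g] }  — shift
  I5: { [Y → g n g .] }  — reduce
  I6: { [Y → * X . (] }  — shift
  I7: { [Y → * X ( .] }  — reduce

I0 contains reduce item [Y → .] and shift items [Y → . * X (], [Y → . g n g] — shift-reduce conflict.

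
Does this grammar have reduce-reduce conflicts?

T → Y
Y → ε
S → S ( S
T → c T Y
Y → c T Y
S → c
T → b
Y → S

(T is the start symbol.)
Yes — I5: [S → c .] vs [Y → .]; I7: [T → c T Y .] vs [Y → c T Y .]; I8: [S → c .] vs [Y → .]

A reduce-reduce conflict occurs when an LR(0) state has two complete items [A → α .] and [B → β .] — both call for a reduction, and with no lookahead the parser cannot choose between them.

Augment with T' → T and build the canonical LR(0) collection (I0 = CLOSURE({[T' → . T]}), then GOTO on every symbol after a dot until no new states appear). It has 14 states:
  I0: { [S → . S ( S], [S → . c], [T → . Y], [T → . b], [T → . c T Y], [T' → . T], [Y → . S], [Y → . c T Y], [Y → .] }  — shift, reduce
  I1: { [S → S . ( S], [Y → S .] }  — shift, reduce
  I2: { [T' → T .] }  — accept
  I3: { [T → Y .] }  — reduce
  I4: { [T → b .] }  — reduce
  I5: { [S → . S ( S], [S → . c], [S → c .], [T → . Y], [T → . b], [T → . c T Y], [T → c . T Y], [Y → . S], [Y → . c T Y], [Y → .], [Y → c . T Y] }  — shift, 2 reduces
  I6: { [S → . S ( S], [S → . c], [T → c T . Y], [Y → . S], [Y → . c T Y], [Y → .], [Y → c T . Y] }  — shift, reduce
  I7: { [T → c T Y .], [Y → c T Y .] }  — 2 reduces
  I8: { [S → . S ( S], [S → . c], [S → c .], [T → . Y], [T → . b], [T → . c T Y], [Y → . S], [Y → . c T Y], [Y → .], [Y → c . T Y] }  — shift, 2 reduces
  I9: { [S → . S ( S], [S → . c], [Y → . S], [Y → . c T Y], [Y → .], [Y → c T . Y] }  — shift, reduce
  I10: { [Y → c T Y .] }  — reduce
  I11: { [S → . S ( S], [S → . c], [S → S ( . S] }  — shift
  I12: { [S → S ( S .], [S → S . ( S] }  — shift, reduce
  I13: { [S → c .] }  — reduce

I5 contains complete items [S → c .], [Y → .] — reduce-reduce conflict.
I7 contains complete items [T → c T Y .], [Y → c T Y .] — reduce-reduce conflict.
I8 contains complete items [S → c .], [Y → .] — reduce-reduce conflict.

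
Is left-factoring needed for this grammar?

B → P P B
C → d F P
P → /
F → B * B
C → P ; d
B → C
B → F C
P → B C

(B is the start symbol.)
Left-factoring is needed when two productions for the same non-terminal
share a common prefix on the right-hand side.

Productions for B:
  B → P P B
  B → C
  B → F C
Productions for C:
  C → d F P
  C → P ; d
Productions for P:
  P → /
  P → B C

No common prefixes found.

Answer: No, left-factoring is not needed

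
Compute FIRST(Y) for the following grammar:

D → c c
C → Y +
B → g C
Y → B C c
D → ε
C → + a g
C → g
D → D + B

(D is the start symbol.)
{ 'g' }

To compute FIRST(Y), examine every production with Y on the left-hand side, reading each right-hand side left to right until a non-nullable symbol is reached.

FIRST sets of the other non-terminals involved (by the same procedure, iterated to a fixed point):
  FIRST(B) = { 'g' }

From Y → B C c:
  - B is a non-terminal: add FIRST(B) \ {ε} = { 'g' }
    B is not nullable, so stop

Collecting: FIRST(Y) = { 'g' }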